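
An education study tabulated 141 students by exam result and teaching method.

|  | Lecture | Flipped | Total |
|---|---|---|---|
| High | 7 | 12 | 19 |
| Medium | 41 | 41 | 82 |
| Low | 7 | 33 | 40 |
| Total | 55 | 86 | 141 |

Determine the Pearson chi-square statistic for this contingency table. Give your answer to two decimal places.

11.98

Grand total N = 141.
Expected counts (row total × column total / N):
  High, Lecture: 19×55/141 = 7.411
  High, Flipped: 19×86/141 = 11.589
  Medium, Lecture: 82×55/141 = 31.986
  Medium, Flipped: 82×86/141 = 50.014
  Low, Lecture: 40×55/141 = 15.603
  Low, Flipped: 40×86/141 = 24.397
Contributions (O − E)²/E:
  (7 − 7.411)²/7.411 = 0.0228
  (12 − 11.589)²/11.589 = 0.0146
  (41 − 31.986)²/31.986 = 2.5402
  (41 − 50.014)²/50.014 = 1.6246
  (7 − 15.603)²/15.603 = 4.7434
  (33 − 24.397)²/24.397 = 3.0336
χ² = 0.0228 + 0.0146 + 2.5402 + 1.6246 + 4.7434 + 3.0336 = 11.98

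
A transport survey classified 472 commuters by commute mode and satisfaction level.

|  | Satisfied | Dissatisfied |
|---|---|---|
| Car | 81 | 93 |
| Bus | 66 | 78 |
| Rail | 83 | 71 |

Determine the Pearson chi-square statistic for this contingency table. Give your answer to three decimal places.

Row totals: 174, 144, 154. Column totals: 230, 242. Grand total N = 472.
Expected counts (row total × column total / N):
  Car, Satisfied: 174×230/472 = 84.7881
  Car, Dissatisfied: 174×242/472 = 89.2119
  Bus, Satisfied: 144×230/472 = 70.1695
  Bus, Dissatisfied: 144×242/472 = 73.8305
  Rail, Satisfied: 154×230/472 = 75.0424
  Rail, Dissatisfied: 154×242/472 = 78.9576
Contributions (O − E)²/E:
  (81 − 84.7881)²/84.7881 = 0.1692
  (93 − 89.2119)²/89.2119 = 0.1608
  (66 − 70.1695)²/70.1695 = 0.2478
  (78 − 73.8305)²/73.8305 = 0.2355
  (83 − 75.0424)²/75.0424 = 0.8438
  (71 − 78.9576)²/78.9576 = 0.8020
χ² = 0.1692 + 0.1608 + 0.2478 + 0.2355 + 0.8438 + 0.8020 = 2.459

2.459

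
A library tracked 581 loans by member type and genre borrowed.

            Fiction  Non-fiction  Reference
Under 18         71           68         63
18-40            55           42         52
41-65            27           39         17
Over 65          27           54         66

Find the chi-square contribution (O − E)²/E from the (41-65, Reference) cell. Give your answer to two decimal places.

4.50

Row total (41-65) = 83; column total (Reference) = 198; N = 581.
Expected count E = 83 × 198 / 581 = 28.286.
Contribution = (O − E)²/E = (17 − 28.286)² / 28.286 = 4.50.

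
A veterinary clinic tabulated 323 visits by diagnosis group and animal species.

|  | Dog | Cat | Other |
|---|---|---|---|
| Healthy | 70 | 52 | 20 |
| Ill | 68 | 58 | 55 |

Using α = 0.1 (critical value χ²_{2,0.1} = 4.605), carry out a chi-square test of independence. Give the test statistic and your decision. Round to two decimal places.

12.16; reject H₀

Row totals: 142, 181. Column totals: 138, 110, 75. Grand total N = 323.
Expected counts (row total × column total / N):
  Healthy, Dog: 142×138/323 = 60.669
  Healthy, Cat: 142×110/323 = 48.359
  Healthy, Other: 142×75/323 = 32.972
  Ill, Dog: 181×138/323 = 77.331
  Ill, Cat: 181×110/323 = 61.641
  Ill, Other: 181×75/323 = 42.028
Contributions (O − E)²/E:
  (70 − 60.669)²/60.669 = 1.4351
  (52 − 48.359)²/48.359 = 0.2741
  (20 − 32.972)²/32.972 = 5.1035
  (68 − 77.331)²/77.331 = 1.1259
  (58 − 61.641)²/61.641 = 0.2151
  (55 − 42.028)²/42.028 = 4.0038
χ² = 1.4351 + 0.2741 + 5.1035 + 1.1259 + 0.2151 + 4.0038 = 12.16
df = (2−1)(3−1) = 2. Since 12.16 > 4.605, reject the null hypothesis of independence at α = 0.1.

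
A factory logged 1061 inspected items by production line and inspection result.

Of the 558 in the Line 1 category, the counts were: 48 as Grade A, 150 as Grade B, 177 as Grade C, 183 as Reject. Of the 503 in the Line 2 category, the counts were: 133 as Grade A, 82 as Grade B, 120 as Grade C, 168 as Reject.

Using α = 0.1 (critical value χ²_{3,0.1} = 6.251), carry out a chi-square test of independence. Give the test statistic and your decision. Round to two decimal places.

68.76; reject H₀

Row totals: 558, 503. Column totals: 181, 232, 297, 351. Grand total N = 1061.
Expected counts (row total × column total / N):
  Line 1, Grade A: 558×181/1061 = 95.1913
  Line 1, Grade B: 558×232/1061 = 122.0132
  Line 1, Grade C: 558×297/1061 = 156.1979
  Line 1, Reject: 558×351/1061 = 184.5975
  Line 2, Grade A: 503×181/1061 = 85.8087
  Line 2, Grade B: 503×232/1061 = 109.9868
  Line 2, Grade C: 503×297/1061 = 140.8021
  Line 2, Reject: 503×351/1061 = 166.4025
Contributions (O − E)²/E:
  (48 − 95.1913)²/95.1913 = 23.3952
  (150 − 122.0132)²/122.0132 = 6.4195
  (177 − 156.1979)²/156.1979 = 2.7704
  (183 − 184.5975)²/184.5975 = 0.0138
  (133 − 85.8087)²/85.8087 = 25.9533
  (82 − 109.9868)²/109.9868 = 7.1214
  (120 − 140.8021)²/140.8021 = 3.0733
  (168 − 166.4025)²/166.4025 = 0.0153
χ² = 23.3952 + 6.4195 + 2.7704 + 0.0138 + 25.9533 + 7.1214 + 3.0733 + 0.0153 = 68.76
df = (2−1)(4−1) = 3. Since 68.76 > 6.251, reject the null hypothesis of independence at α = 0.1.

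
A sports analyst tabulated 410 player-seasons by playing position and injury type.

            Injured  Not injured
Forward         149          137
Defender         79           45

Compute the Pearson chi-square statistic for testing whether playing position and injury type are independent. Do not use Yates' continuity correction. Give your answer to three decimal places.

Row totals: 286, 124. Column totals: 228, 182. Grand total N = 410.
Expected counts (row total × column total / N):
  Forward, Injured: 286×228/410 = 159.0439
  Forward, Not injured: 286×182/410 = 126.9561
  Defender, Injured: 124×228/410 = 68.9561
  Defender, Not injured: 124×182/410 = 55.0439
Contributions (O − E)²/E:
  (149 − 159.0439)²/159.0439 = 0.6343
  (137 − 126.9561)²/126.9561 = 0.7946
  (79 − 68.9561)²/68.9561 = 1.4630
  (45 − 55.0439)²/55.0439 = 1.8327
χ² = 0.6343 + 0.7946 + 1.4630 + 1.8327 = 4.725

4.725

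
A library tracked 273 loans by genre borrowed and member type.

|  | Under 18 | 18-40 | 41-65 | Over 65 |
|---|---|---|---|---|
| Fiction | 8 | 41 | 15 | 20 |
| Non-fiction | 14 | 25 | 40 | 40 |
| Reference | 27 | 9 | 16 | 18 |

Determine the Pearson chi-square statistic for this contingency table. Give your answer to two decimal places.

Row totals: 84, 119, 70. Column totals: 49, 75, 71, 78. Grand total N = 273.
Expected counts (row total × column total / N):
  Fiction, Under 18: 84×49/273 = 15.077
  Fiction, 18-40: 84×75/273 = 23.077
  Fiction, 41-65: 84×71/273 = 21.846
  Fiction, Over 65: 84×78/273 = 24.000
  Non-fiction, Under 18: 119×49/273 = 21.359
  Non-fiction, 18-40: 119×75/273 = 32.692
  Non-fiction, 41-65: 119×71/273 = 30.949
  Non-fiction, Over 65: 119×78/273 = 34.000
  Reference, Under 18: 70×49/273 = 12.564
  Reference, 18-40: 70×75/273 = 19.231
  Reference, 41-65: 70×71/273 = 18.205
  Reference, Over 65: 70×78/273 = 20.000
Contributions (O − E)²/E:
  (8 − 15.077)²/15.077 = 3.3219
  (41 − 23.077)²/23.077 = 13.9201
  (15 − 21.846)²/21.846 = 2.1454
  (20 − 24.000)²/24.000 = 0.6667
  (14 − 21.359)²/21.359 = 2.5355
  (25 − 32.692)²/32.692 = 1.8098
  (40 − 30.949)²/30.949 = 2.6470
  (40 − 34.000)²/34.000 = 1.0588
  (27 − 12.564)²/12.564 = 16.5869
  (9 − 19.231)²/19.231 = 5.4429
  (16 − 18.205)²/18.205 = 0.2671
  (18 − 20.000)²/20.000 = 0.2000
χ² = 3.3219 + 13.9201 + 2.1454 + 0.6667 + 2.5355 + 1.8098 + 2.6470 + 1.0588 + 16.5869 + 5.4429 + 0.2671 + 0.2000 = 50.60

50.60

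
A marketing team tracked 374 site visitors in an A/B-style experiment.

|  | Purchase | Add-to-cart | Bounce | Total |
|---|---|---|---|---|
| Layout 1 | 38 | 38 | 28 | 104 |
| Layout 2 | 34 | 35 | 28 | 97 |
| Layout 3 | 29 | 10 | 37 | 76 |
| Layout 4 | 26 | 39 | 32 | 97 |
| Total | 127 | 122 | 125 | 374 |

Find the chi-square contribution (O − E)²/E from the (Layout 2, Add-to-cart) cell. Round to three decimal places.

Row total (Layout 2) = 97; column total (Add-to-cart) = 122; N = 374.
Expected count E = 97 × 122 / 374 = 31.6417.
Contribution = (O − E)²/E = (35 − 31.6417)² / 31.6417 = 0.356.

0.356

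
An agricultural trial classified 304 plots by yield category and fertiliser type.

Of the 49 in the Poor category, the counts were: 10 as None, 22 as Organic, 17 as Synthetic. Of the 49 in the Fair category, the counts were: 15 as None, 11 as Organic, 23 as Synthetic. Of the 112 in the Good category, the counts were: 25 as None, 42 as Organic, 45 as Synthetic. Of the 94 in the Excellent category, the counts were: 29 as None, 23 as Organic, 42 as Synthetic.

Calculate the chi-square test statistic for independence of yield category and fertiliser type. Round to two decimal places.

Row totals: 49, 49, 112, 94. Column totals: 79, 98, 127. Grand total N = 304.
Expected counts (row total × column total / N):
  Poor, None: 49×79/304 = 12.734
  Poor, Organic: 49×98/304 = 15.796
  Poor, Synthetic: 49×127/304 = 20.470
  Fair, None: 49×79/304 = 12.734
  Fair, Organic: 49×98/304 = 15.796
  Fair, Synthetic: 49×127/304 = 20.470
  Good, None: 112×79/304 = 29.105
  Good, Organic: 112×98/304 = 36.105
  Good, Synthetic: 112×127/304 = 46.789
  Excellent, None: 94×79/304 = 24.428
  Excellent, Organic: 94×98/304 = 30.303
  Excellent, Synthetic: 94×127/304 = 39.270
Contributions (O − E)²/E:
  (10 − 12.734)²/12.734 = 0.5870
  (22 − 15.796)²/15.796 = 2.4367
  (17 − 20.470)²/20.470 = 0.5882
  (15 − 12.734)²/12.734 = 0.4032
  (11 − 15.796)²/15.796 = 1.4562
  (23 − 20.470)²/20.470 = 0.3127
  (25 − 29.105)²/29.105 = 0.5790
  (42 − 36.105)²/36.105 = 0.9625
  (45 − 46.789)²/46.789 = 0.0684
  (29 − 24.428)²/24.428 = 0.8557
  (23 − 30.303)²/30.303 = 1.7600
  (42 − 39.270)²/39.270 = 0.1898
χ² = 0.5870 + 2.4367 + 0.5882 + 0.4032 + 1.4562 + 0.3127 + 0.5790 + 0.9625 + 0.0684 + 0.8557 + 1.7600 + 0.1898 = 10.20

10.20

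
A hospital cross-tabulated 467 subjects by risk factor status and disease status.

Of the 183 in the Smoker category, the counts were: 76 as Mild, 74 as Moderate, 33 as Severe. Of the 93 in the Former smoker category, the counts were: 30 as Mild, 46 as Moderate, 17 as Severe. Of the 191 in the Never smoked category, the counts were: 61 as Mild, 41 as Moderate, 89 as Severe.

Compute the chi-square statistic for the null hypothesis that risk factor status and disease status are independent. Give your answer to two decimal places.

Row totals: 183, 93, 191. Column totals: 167, 161, 139. Grand total N = 467.
Expected counts (row total × column total / N):
  Smoker, Mild: 183×167/467 = 65.441
  Smoker, Moderate: 183×161/467 = 63.090
  Smoker, Severe: 183×139/467 = 54.469
  Former smoker, Mild: 93×167/467 = 33.257
  Former smoker, Moderate: 93×161/467 = 32.062
  Former smoker, Severe: 93×139/467 = 27.681
  Never smoked, Mild: 191×167/467 = 68.302
  Never smoked, Moderate: 191×161/467 = 65.848
  Never smoked, Severe: 191×139/467 = 56.850
Contributions (O − E)²/E:
  (76 − 65.441)²/65.441 = 1.7037
  (74 − 63.090)²/63.090 = 1.8866
  (33 − 54.469)²/54.469 = 8.4620
  (30 − 33.257)²/33.257 = 0.3190
  (46 − 32.062)²/32.062 = 6.0591
  (17 − 27.681)²/27.681 = 4.1214
  (61 − 68.302)²/68.302 = 0.7806
  (41 − 65.848)²/65.848 = 9.3765
  (89 − 56.850)²/56.850 = 18.1816
χ² = 1.7037 + 1.8866 + 8.4620 + 0.3190 + 6.0591 + 4.1214 + 0.7806 + 9.3765 + 18.1816 = 50.89

50.89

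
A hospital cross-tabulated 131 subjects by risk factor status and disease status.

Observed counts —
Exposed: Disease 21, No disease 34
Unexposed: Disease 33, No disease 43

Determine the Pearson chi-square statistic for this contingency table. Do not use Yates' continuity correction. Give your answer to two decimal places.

Row totals: 55, 76. Column totals: 54, 77. Grand total N = 131.
Expected counts (row total × column total / N):
  Exposed, Disease: 55×54/131 = 22.672
  Exposed, No disease: 55×77/131 = 32.328
  Unexposed, Disease: 76×54/131 = 31.328
  Unexposed, No disease: 76×77/131 = 44.672
Contributions (O − E)²/E:
  (21 − 22.672)²/22.672 = 0.1233
  (34 − 32.328)²/32.328 = 0.0865
  (33 − 31.328)²/31.328 = 0.0892
  (43 − 44.672)²/44.672 = 0.0626
χ² = 0.1233 + 0.0865 + 0.0892 + 0.0626 = 0.36

0.36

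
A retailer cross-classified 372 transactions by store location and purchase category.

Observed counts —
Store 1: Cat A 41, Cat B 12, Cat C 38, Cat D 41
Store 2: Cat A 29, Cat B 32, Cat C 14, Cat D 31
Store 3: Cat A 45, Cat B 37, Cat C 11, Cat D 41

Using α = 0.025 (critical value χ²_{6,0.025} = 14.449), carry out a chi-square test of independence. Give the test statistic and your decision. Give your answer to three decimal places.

Row totals: 132, 106, 134. Column totals: 115, 81, 63, 113. Grand total N = 372.
Expected counts (row total × column total / N):
  Store 1, Cat A: 132×115/372 = 40.8065
  Store 1, Cat B: 132×81/372 = 28.7419
  Store 1, Cat C: 132×63/372 = 22.3548
  Store 1, Cat D: 132×113/372 = 40.0968
  Store 2, Cat A: 106×115/372 = 32.7688
  Store 2, Cat B: 106×81/372 = 23.0806
  Store 2, Cat C: 106×63/372 = 17.9516
  Store 2, Cat D: 106×113/372 = 32.1989
  Store 3, Cat A: 134×115/372 = 41.4247
  Store 3, Cat B: 134×81/372 = 29.1774
  Store 3, Cat C: 134×63/372 = 22.6935
  Store 3, Cat D: 134×113/372 = 40.7043
Contributions (O − E)²/E:
  (41 − 40.8065)²/40.8065 = 0.0009
  (12 − 28.7419)²/28.7419 = 9.7520
  (38 − 22.3548)²/22.3548 = 10.9494
  (41 − 40.0968)²/40.0968 = 0.0203
  (29 − 32.7688)²/32.7688 = 0.4335
  (32 − 23.0806)²/23.0806 = 3.4469
  (14 − 17.9516)²/17.9516 = 0.8698
  (31 − 32.1989)²/32.1989 = 0.0446
  (45 − 41.4247)²/41.4247 = 0.3086
  (37 − 29.1774)²/29.1774 = 2.0973
  (11 − 22.6935)²/22.6935 = 6.0254
  (41 − 40.7043)²/40.7043 = 0.0021
χ² = 0.0009 + 9.7520 + 10.9494 + 0.0203 + 0.4335 + 3.4469 + 0.8698 + 0.0446 + 0.3086 + 2.0973 + 6.0254 + 0.0021 = 33.951
df = (3−1)(4−1) = 6. Since 33.951 > 14.449, reject the null hypothesis of independence at α = 0.025.

33.951; reject H₀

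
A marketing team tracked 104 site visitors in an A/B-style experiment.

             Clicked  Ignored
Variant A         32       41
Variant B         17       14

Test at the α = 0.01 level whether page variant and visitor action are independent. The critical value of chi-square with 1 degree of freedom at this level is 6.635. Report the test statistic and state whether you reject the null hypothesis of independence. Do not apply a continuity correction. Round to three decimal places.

Row totals: 73, 31. Column totals: 49, 55. Grand total N = 104.
Expected counts (row total × column total / N):
  Variant A, Clicked: 73×49/104 = 34.3942
  Variant A, Ignored: 73×55/104 = 38.6058
  Variant B, Clicked: 31×49/104 = 14.6058
  Variant B, Ignored: 31×55/104 = 16.3942
Contributions (O − E)²/E:
  (32 − 34.3942)²/34.3942 = 0.1667
  (41 − 38.6058)²/38.6058 = 0.1485
  (17 − 14.6058)²/14.6058 = 0.3925
  (14 − 16.3942)²/16.3942 = 0.3496
χ² = 0.1667 + 0.1485 + 0.3925 + 0.3496 = 1.057
df = (2−1)(2−1) = 1. Since 1.057 < 6.635, fail to reject the null hypothesis of independence at α = 0.01.

1.057; fail to reject H₀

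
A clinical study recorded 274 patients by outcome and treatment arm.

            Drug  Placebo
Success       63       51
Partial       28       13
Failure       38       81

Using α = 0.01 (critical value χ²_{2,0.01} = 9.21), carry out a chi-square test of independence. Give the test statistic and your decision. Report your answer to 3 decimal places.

21.428; reject H₀

Row totals: 114, 41, 119. Column totals: 129, 145. Grand total N = 274.
Expected counts (row total × column total / N):
  Success, Drug: 114×129/274 = 53.67153
  Success, Placebo: 114×145/274 = 60.32847
  Partial, Drug: 41×129/274 = 19.30292
  Partial, Placebo: 41×145/274 = 21.69708
  Failure, Drug: 119×129/274 = 56.02555
  Failure, Placebo: 119×145/274 = 62.97445
Contributions (O − E)²/E:
  (63 − 53.67153)²/53.67153 = 1.6214
  (51 − 60.32847)²/60.32847 = 1.4424
  (28 − 19.30292)²/19.30292 = 3.9185
  (13 − 21.69708)²/21.69708 = 3.4861
  (38 − 56.02555)²/56.02555 = 5.7995
  (81 − 62.97445)²/62.97445 = 5.1596
χ² = 1.6214 + 1.4424 + 3.9185 + 3.4861 + 5.7995 + 5.1596 = 21.428
df = (3−1)(2−1) = 2. Since 21.428 > 9.21, reject the null hypothesis of independence at α = 0.01.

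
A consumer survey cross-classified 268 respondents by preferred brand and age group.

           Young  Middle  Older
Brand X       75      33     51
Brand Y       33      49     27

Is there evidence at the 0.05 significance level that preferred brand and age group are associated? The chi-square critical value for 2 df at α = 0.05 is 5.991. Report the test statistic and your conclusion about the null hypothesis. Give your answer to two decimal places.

Row totals: 159, 109. Column totals: 108, 82, 78. Grand total N = 268.
Expected counts (row total × column total / N):
  Brand X, Young: 159×108/268 = 64.075
  Brand X, Middle: 159×82/268 = 48.649
  Brand X, Older: 159×78/268 = 46.276
  Brand Y, Young: 109×108/268 = 43.925
  Brand Y, Middle: 109×82/268 = 33.351
  Brand Y, Older: 109×78/268 = 31.724
Contributions (O − E)²/E:
  (75 − 64.075)²/64.075 = 1.8627
  (33 − 48.649)²/48.649 = 5.0338
  (51 − 46.276)²/46.276 = 0.4822
  (33 − 43.925)²/43.925 = 2.7173
  (49 − 33.351)²/33.351 = 7.3428
  (27 − 31.724)²/31.724 = 0.7034
χ² = 1.8627 + 5.0338 + 0.4822 + 2.7173 + 7.3428 + 0.7034 = 18.14
df = (2−1)(3−1) = 2. Since 18.14 > 5.991, reject the null hypothesis of independence at α = 0.05.

18.14; reject H₀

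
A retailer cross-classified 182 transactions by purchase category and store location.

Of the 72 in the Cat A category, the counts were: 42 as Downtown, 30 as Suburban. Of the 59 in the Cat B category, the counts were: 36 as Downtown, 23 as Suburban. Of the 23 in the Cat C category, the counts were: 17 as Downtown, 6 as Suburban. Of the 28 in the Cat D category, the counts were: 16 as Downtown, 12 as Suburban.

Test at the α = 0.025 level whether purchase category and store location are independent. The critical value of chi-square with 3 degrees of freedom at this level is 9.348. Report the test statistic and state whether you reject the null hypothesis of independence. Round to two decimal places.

Row totals: 72, 59, 23, 28. Column totals: 111, 71. Grand total N = 182.
Expected counts (row total × column total / N):
  Cat A, Downtown: 72×111/182 = 43.9121
  Cat A, Suburban: 72×71/182 = 28.0879
  Cat B, Downtown: 59×111/182 = 35.9835
  Cat B, Suburban: 59×71/182 = 23.0165
  Cat C, Downtown: 23×111/182 = 14.0275
  Cat C, Suburban: 23×71/182 = 8.9725
  Cat D, Downtown: 28×111/182 = 17.0769
  Cat D, Suburban: 28×71/182 = 10.9231
Contributions (O − E)²/E:
  (42 − 43.9121)²/43.9121 = 0.0833
  (30 − 28.0879)²/28.0879 = 0.1302
  (36 − 35.9835)²/35.9835 = 0.0000
  (23 − 23.0165)²/23.0165 = 0.0000
  (17 − 14.0275)²/14.0275 = 0.6299
  (6 − 8.9725)²/8.9725 = 0.9848
  (16 − 17.0769)²/17.0769 = 0.0679
  (12 − 10.9231)²/10.9231 = 0.1062
χ² = 0.0833 + 0.1302 + 0.0000 + 0.0000 + 0.6299 + 0.9848 + 0.0679 + 0.1062 = 2.00
df = (4−1)(2−1) = 3. Since 2.00 < 9.348, fail to reject the null hypothesis of independence at α = 0.025.

2.00; fail to reject H₀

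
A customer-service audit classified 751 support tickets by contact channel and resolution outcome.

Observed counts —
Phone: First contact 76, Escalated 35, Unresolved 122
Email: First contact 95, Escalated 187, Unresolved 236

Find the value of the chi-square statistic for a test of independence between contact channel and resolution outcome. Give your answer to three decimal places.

40.105

Row totals: 233, 518. Column totals: 171, 222, 358. Grand total N = 751.
Expected counts (row total × column total / N):
  Phone, First contact: 233×171/751 = 53.0533
  Phone, Escalated: 233×222/751 = 68.8762
  Phone, Unresolved: 233×358/751 = 111.0706
  Email, First contact: 518×171/751 = 117.9467
  Email, Escalated: 518×222/751 = 153.1238
  Email, Unresolved: 518×358/751 = 246.9294
Contributions (O − E)²/E:
  (76 − 53.0533)²/53.0533 = 9.9249
  (35 − 68.8762)²/68.8762 = 16.6617
  (122 − 111.0706)²/111.0706 = 1.0755
  (95 − 117.9467)²/117.9467 = 4.4643
  (187 − 153.1238)²/153.1238 = 7.4946
  (236 − 246.9294)²/246.9294 = 0.4837
χ² = 9.9249 + 16.6617 + 1.0755 + 4.4643 + 7.4946 + 0.4837 = 40.105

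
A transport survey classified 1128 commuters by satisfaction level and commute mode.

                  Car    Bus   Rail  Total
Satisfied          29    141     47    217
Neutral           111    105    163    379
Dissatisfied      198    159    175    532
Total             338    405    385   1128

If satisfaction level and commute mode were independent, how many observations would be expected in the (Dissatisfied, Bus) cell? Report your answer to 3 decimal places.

191.011

Row total (Dissatisfied) = 532; column total (Bus) = 405; grand total N = 1128.
Expected count = (row total × column total) / N = 532 × 405 / 1128 = 191.011.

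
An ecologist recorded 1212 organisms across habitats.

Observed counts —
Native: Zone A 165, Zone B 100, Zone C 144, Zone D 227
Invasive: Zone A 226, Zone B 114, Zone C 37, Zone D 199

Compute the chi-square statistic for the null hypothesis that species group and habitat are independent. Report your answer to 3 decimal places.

Row totals: 636, 576. Column totals: 391, 214, 181, 426. Grand total N = 1212.
Expected counts (row total × column total / N):
  Native, Zone A: 636×391/1212 = 205.1782
  Native, Zone B: 636×214/1212 = 112.2970
  Native, Zone C: 636×181/1212 = 94.9802
  Native, Zone D: 636×426/1212 = 223.5446
  Invasive, Zone A: 576×391/1212 = 185.8218
  Invasive, Zone B: 576×214/1212 = 101.7030
  Invasive, Zone C: 576×181/1212 = 86.0198
  Invasive, Zone D: 576×426/1212 = 202.4554
Contributions (O − E)²/E:
  (165 − 205.1782)²/205.1782 = 7.8677
  (100 − 112.2970)²/112.2970 = 1.3466
  (144 − 94.9802)²/94.9802 = 25.2994
  (227 − 223.5446)²/223.5446 = 0.0534
  (226 − 185.8218)²/185.8218 = 8.6873
  (114 − 101.7030)²/101.7030 = 1.4868
  (37 − 86.0198)²/86.0198 = 27.9347
  (199 − 202.4554)²/202.4554 = 0.0590
χ² = 7.8677 + 1.3466 + 25.2994 + 0.0534 + 8.6873 + 1.4868 + 27.9347 + 0.0590 = 72.735

72.735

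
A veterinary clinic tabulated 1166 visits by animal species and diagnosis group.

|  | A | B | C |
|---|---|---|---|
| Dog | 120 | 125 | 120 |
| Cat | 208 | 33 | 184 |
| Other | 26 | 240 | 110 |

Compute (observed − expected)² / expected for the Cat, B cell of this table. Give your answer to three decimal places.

86.575

Row total (Cat) = 425; column total (B) = 398; N = 1166.
Expected count E = 425 × 398 / 1166 = 145.0686.
Contribution = (O − E)²/E = (33 − 145.0686)² / 145.0686 = 86.575.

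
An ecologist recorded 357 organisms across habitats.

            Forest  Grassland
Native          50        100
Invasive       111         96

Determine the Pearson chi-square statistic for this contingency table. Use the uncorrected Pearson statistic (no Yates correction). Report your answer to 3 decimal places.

Row totals: 150, 207. Column totals: 161, 196. Grand total N = 357.
Expected counts (row total × column total / N):
  Native, Forest: 150×161/357 = 67.6471
  Native, Grassland: 150×196/357 = 82.3529
  Invasive, Forest: 207×161/357 = 93.3529
  Invasive, Grassland: 207×196/357 = 113.6471
Contributions (O − E)²/E:
  (50 − 67.6471)²/67.6471 = 4.6036
  (100 − 82.3529)²/82.3529 = 3.7815
  (111 − 93.3529)²/93.3529 = 3.3359
  (96 − 113.6471)²/113.6471 = 2.7402
χ² = 4.6036 + 3.7815 + 3.3359 + 2.7402 = 14.461

14.461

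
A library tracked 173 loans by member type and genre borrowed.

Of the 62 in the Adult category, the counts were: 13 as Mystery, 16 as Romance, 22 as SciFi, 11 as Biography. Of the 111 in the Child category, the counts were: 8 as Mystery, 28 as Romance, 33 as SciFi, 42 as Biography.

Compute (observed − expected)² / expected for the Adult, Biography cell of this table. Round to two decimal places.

Row total (Adult) = 62; column total (Biography) = 53; N = 173.
Expected count E = 62 × 53 / 173 = 18.994.
Contribution = (O − E)²/E = (11 − 18.994)² / 18.994 = 3.36.

3.36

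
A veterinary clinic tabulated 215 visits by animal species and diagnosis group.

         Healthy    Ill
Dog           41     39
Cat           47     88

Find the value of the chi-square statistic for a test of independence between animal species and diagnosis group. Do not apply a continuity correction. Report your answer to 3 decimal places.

5.612

Row totals: 80, 135. Column totals: 88, 127. Grand total N = 215.
Expected counts (row total × column total / N):
  Dog, Healthy: 80×88/215 = 32.7442
  Dog, Ill: 80×127/215 = 47.2558
  Cat, Healthy: 135×88/215 = 55.2558
  Cat, Ill: 135×127/215 = 79.7442
Contributions (O − E)²/E:
  (41 − 32.7442)²/32.7442 = 2.0815
  (39 − 47.2558)²/47.2558 = 1.4423
  (47 − 55.2558)²/55.2558 = 1.2335
  (88 − 79.7442)²/79.7442 = 0.8547
χ² = 2.0815 + 1.4423 + 1.2335 + 0.8547 = 5.612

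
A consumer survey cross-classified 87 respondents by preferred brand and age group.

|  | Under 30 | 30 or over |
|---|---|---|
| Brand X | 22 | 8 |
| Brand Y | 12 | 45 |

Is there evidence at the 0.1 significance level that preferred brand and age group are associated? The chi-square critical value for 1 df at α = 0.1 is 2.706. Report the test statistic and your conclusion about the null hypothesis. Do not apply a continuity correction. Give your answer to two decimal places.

Row totals: 30, 57. Column totals: 34, 53. Grand total N = 87.
Expected counts (row total × column total / N):
  Brand X, Under 30: 30×34/87 = 11.724
  Brand X, 30 or over: 30×53/87 = 18.276
  Brand Y, Under 30: 57×34/87 = 22.276
  Brand Y, 30 or over: 57×53/87 = 34.724
Contributions (O − E)²/E:
  (22 − 11.724)²/11.724 = 9.0068
  (8 − 18.276)²/18.276 = 5.7779
  (12 − 22.276)²/22.276 = 4.7404
  (45 − 34.724)²/34.724 = 3.0410
χ² = 9.0068 + 5.7779 + 4.7404 + 3.0410 = 22.57
df = (2−1)(2−1) = 1. Since 22.57 > 2.706, reject the null hypothesis of independence at α = 0.1.

22.57; reject H₀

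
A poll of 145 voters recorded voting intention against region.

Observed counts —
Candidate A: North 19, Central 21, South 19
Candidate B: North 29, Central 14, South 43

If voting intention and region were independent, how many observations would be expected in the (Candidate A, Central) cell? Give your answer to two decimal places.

14.24

Row total (Candidate A) = 59; column total (Central) = 35; grand total N = 145.
Expected count = (row total × column total) / N = 59 × 35 / 145 = 14.24.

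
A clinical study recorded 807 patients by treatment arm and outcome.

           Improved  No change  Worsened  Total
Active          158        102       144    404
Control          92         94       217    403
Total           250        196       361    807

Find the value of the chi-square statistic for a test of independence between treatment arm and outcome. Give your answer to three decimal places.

Grand total N = 807.
Expected counts (row total × column total / N):
  Active, Improved: 404×250/807 = 125.1549
  Active, No change: 404×196/807 = 98.1214
  Active, Worsened: 404×361/807 = 180.7237
  Control, Improved: 403×250/807 = 124.8451
  Control, No change: 403×196/807 = 97.8786
  Control, Worsened: 403×361/807 = 180.2763
Contributions (O − E)²/E:
  (158 − 125.1549)²/125.1549 = 8.6197
  (102 − 98.1214)²/98.1214 = 0.1533
  (144 − 180.7237)²/180.7237 = 7.4624
  (92 − 124.8451)²/124.8451 = 8.6411
  (94 − 97.8786)²/97.8786 = 0.1537
  (217 − 180.2763)²/180.2763 = 7.4809
χ² = 8.6197 + 0.1533 + 7.4624 + 8.6411 + 0.1537 + 7.4809 = 32.511

32.511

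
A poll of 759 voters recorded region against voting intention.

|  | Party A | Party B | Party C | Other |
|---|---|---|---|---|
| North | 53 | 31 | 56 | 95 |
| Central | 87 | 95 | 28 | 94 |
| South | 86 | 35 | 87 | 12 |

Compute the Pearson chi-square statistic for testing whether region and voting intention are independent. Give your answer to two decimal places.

Row totals: 235, 304, 220. Column totals: 226, 161, 171, 201. Grand total N = 759.
Expected counts (row total × column total / N):
  North, Party A: 235×226/759 = 69.974
  North, Party B: 235×161/759 = 49.848
  North, Party C: 235×171/759 = 52.945
  North, Other: 235×201/759 = 62.233
  Central, Party A: 304×226/759 = 90.519
  Central, Party B: 304×161/759 = 64.485
  Central, Party C: 304×171/759 = 68.490
  Central, Other: 304×201/759 = 80.506
  South, Party A: 220×226/759 = 65.507
  South, Party B: 220×161/759 = 46.667
  South, Party C: 220×171/759 = 49.565
  South, Other: 220×201/759 = 58.261
Contributions (O − E)²/E:
  (53 − 69.974)²/69.974 = 4.1175
  (31 − 49.848)²/49.848 = 7.1266
  (56 − 52.945)²/52.945 = 0.1763
  (95 − 62.233)²/62.233 = 17.2525
  (87 − 90.519)²/90.519 = 0.1368
  (95 − 64.485)²/64.485 = 14.4400
  (28 − 68.490)²/68.490 = 23.9369
  (94 − 80.506)²/80.506 = 2.2618
  (86 − 65.507)²/65.507 = 6.4110
  (35 − 46.667)²/46.667 = 2.9168
  (87 − 49.565)²/49.565 = 28.2736
  (12 − 58.261)²/58.261 = 36.7326
χ² = 4.1175 + 7.1266 + 0.1763 + 17.2525 + 0.1368 + 14.4400 + 23.9369 + 2.2618 + 6.4110 + 2.9168 + 28.2736 + 36.7326 = 143.78

143.78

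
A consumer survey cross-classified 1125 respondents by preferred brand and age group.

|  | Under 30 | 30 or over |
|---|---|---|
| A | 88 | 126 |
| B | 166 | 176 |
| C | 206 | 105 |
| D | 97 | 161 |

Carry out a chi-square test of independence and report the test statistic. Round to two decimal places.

55.61

Row totals: 214, 342, 311, 258. Column totals: 557, 568. Grand total N = 1125.
Expected counts (row total × column total / N):
  A, Under 30: 214×557/1125 = 105.954
  A, 30 or over: 214×568/1125 = 108.046
  B, Under 30: 342×557/1125 = 169.328
  B, 30 or over: 342×568/1125 = 172.672
  C, Under 30: 311×557/1125 = 153.980
  C, 30 or over: 311×568/1125 = 157.020
  D, Under 30: 258×557/1125 = 127.739
  D, 30 or over: 258×568/1125 = 130.261
Contributions (O − E)²/E:
  (88 − 105.954)²/105.954 = 3.0423
  (126 − 108.046)²/108.046 = 2.9834
  (166 − 169.328)²/169.328 = 0.0654
  (176 − 172.672)²/172.672 = 0.0641
  (206 − 153.980)²/153.980 = 17.5742
  (105 − 157.020)²/157.020 = 17.2340
  (97 − 127.739)²/127.739 = 7.3970
  (161 − 130.261)²/130.261 = 7.2538
χ² = 3.0423 + 2.9834 + 0.0654 + 0.0641 + 17.5742 + 17.2340 + 7.3970 + 7.2538 = 55.61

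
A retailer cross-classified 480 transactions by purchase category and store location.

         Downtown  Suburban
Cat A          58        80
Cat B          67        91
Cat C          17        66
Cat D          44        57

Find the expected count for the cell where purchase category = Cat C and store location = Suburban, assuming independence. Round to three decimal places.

Row total (Cat C) = 83; column total (Suburban) = 294; grand total N = 480.
Expected count = (row total × column total) / N = 83 × 294 / 480 = 50.838.

50.838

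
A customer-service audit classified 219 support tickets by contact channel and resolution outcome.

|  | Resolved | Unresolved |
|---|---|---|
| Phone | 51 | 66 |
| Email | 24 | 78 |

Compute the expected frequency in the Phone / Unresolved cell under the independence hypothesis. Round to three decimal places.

76.932

Row total (Phone) = 117; column total (Unresolved) = 144; grand total N = 219.
Expected count = (row total × column total) / N = 117 × 144 / 219 = 76.932.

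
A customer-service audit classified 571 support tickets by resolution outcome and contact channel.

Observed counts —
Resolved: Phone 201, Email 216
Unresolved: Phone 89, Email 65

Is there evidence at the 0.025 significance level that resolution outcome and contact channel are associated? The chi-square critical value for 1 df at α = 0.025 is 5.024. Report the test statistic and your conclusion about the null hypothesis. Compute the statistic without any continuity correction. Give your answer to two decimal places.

4.14; fail to reject H₀

Row totals: 417, 154. Column totals: 290, 281. Grand total N = 571.
Expected counts (row total × column total / N):
  Resolved, Phone: 417×290/571 = 211.786
  Resolved, Email: 417×281/571 = 205.214
  Unresolved, Phone: 154×290/571 = 78.214
  Unresolved, Email: 154×281/571 = 75.786
Contributions (O − E)²/E:
  (201 − 211.786)²/211.786 = 0.5493
  (216 − 205.214)²/205.214 = 0.5669
  (89 − 78.214)²/78.214 = 1.4874
  (65 − 75.786)²/75.786 = 1.5351
χ² = 0.5493 + 0.5669 + 1.4874 + 1.5351 = 4.14
df = (2−1)(2−1) = 1. Since 4.14 < 5.024, fail to reject the null hypothesis of independence at α = 0.025.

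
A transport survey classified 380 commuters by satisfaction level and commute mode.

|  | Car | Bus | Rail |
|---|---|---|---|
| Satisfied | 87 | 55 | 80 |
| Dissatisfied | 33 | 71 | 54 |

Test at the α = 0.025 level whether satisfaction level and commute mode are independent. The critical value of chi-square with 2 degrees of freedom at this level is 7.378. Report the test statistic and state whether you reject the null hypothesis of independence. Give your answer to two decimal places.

Row totals: 222, 158. Column totals: 120, 126, 134. Grand total N = 380.
Expected counts (row total × column total / N):
  Satisfied, Car: 222×120/380 = 70.105
  Satisfied, Bus: 222×126/380 = 73.611
  Satisfied, Rail: 222×134/380 = 78.284
  Dissatisfied, Car: 158×120/380 = 49.895
  Dissatisfied, Bus: 158×126/380 = 52.389
  Dissatisfied, Rail: 158×134/380 = 55.716
Contributions (O − E)²/E:
  (87 − 70.105)²/70.105 = 4.0716
  (55 − 73.611)²/73.611 = 4.7054
  (80 − 78.284)²/78.284 = 0.0376
  (33 − 49.895)²/49.895 = 5.7208
  (71 − 52.389)²/52.389 = 6.6115
  (54 − 55.716)²/55.716 = 0.0529
χ² = 4.0716 + 4.7054 + 0.0376 + 5.7208 + 6.6115 + 0.0529 = 21.20
df = (2−1)(3−1) = 2. Since 21.20 > 7.378, reject the null hypothesis of independence at α = 0.025.

21.20; reject H₀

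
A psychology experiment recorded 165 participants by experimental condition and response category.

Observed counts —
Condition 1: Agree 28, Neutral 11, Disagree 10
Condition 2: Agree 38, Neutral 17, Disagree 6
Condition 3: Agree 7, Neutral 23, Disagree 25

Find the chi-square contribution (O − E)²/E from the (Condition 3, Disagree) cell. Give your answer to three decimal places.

Row total (Condition 3) = 55; column total (Disagree) = 41; N = 165.
Expected count E = 55 × 41 / 165 = 13.6667.
Contribution = (O − E)²/E = (25 − 13.6667)² / 13.6667 = 9.398.

9.398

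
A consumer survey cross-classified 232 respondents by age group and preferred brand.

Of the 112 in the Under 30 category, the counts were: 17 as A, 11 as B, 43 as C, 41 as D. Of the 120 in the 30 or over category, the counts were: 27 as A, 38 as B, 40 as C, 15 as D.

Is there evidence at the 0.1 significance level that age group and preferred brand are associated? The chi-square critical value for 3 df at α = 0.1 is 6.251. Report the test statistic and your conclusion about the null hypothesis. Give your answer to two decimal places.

Row totals: 112, 120. Column totals: 44, 49, 83, 56. Grand total N = 232.
Expected counts (row total × column total / N):
  Under 30, A: 112×44/232 = 21.241
  Under 30, B: 112×49/232 = 23.655
  Under 30, C: 112×83/232 = 40.069
  Under 30, D: 112×56/232 = 27.034
  30 or over, A: 120×44/232 = 22.759
  30 or over, B: 120×49/232 = 25.345
  30 or over, C: 120×83/232 = 42.931
  30 or over, D: 120×56/232 = 28.966
Contributions (O − E)²/E:
  (17 − 21.241)²/21.241 = 0.8468
  (11 − 23.655)²/23.655 = 6.7702
  (43 − 40.069)²/40.069 = 0.2144
  (41 − 27.034)²/27.034 = 7.2150
  (27 − 22.759)²/22.759 = 0.7903
  (38 − 25.345)²/25.345 = 6.3188
  (40 − 42.931)²/42.931 = 0.2001
  (15 − 28.966)²/28.966 = 6.7337
χ² = 0.8468 + 6.7702 + 0.2144 + 7.2150 + 0.7903 + 6.3188 + 0.2001 + 6.7337 = 29.09
df = (2−1)(4−1) = 3. Since 29.09 > 6.251, reject the null hypothesis of independence at α = 0.1.

29.09; reject H₀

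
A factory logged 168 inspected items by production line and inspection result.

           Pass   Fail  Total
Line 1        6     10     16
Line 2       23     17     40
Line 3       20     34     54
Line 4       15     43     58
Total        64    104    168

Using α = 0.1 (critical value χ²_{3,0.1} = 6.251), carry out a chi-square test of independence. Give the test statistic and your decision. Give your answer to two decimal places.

Grand total N = 168.
Expected counts (row total × column total / N):
  Line 1, Pass: 16×64/168 = 6.095
  Line 1, Fail: 16×104/168 = 9.905
  Line 2, Pass: 40×64/168 = 15.238
  Line 2, Fail: 40×104/168 = 24.762
  Line 3, Pass: 54×64/168 = 20.571
  Line 3, Fail: 54×104/168 = 33.429
  Line 4, Pass: 58×64/168 = 22.095
  Line 4, Fail: 58×104/168 = 35.905
Contributions (O − E)²/E:
  (6 − 6.095)²/6.095 = 0.0015
  (10 − 9.905)²/9.905 = 0.0009
  (23 − 15.238)²/15.238 = 3.9538
  (17 − 24.762)²/24.762 = 2.4331
  (20 − 20.571)²/20.571 = 0.0158
  (34 − 33.429)²/33.429 = 0.0098
  (15 − 22.095)²/22.095 = 2.2783
  (43 − 35.905)²/35.905 = 1.4020
χ² = 0.0015 + 0.0009 + 3.9538 + 2.4331 + 0.0158 + 0.0098 + 2.2783 + 1.4020 = 10.10
df = (4−1)(2−1) = 3. Since 10.10 > 6.251, reject the null hypothesis of independence at α = 0.1.

10.10; reject H₀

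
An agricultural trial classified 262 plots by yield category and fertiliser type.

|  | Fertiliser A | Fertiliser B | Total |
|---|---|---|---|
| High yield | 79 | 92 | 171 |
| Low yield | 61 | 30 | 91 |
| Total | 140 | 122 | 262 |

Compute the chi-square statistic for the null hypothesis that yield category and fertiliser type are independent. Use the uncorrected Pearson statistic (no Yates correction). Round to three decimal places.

Grand total N = 262.
Expected counts (row total × column total / N):
  High yield, Fertiliser A: 171×140/262 = 91.3740
  High yield, Fertiliser B: 171×122/262 = 79.6260
  Low yield, Fertiliser A: 91×140/262 = 48.6260
  Low yield, Fertiliser B: 91×122/262 = 42.3740
Contributions (O − E)²/E:
  (79 − 91.3740)²/91.3740 = 1.6757
  (92 − 79.6260)²/79.6260 = 1.9229
  (61 − 48.6260)²/48.6260 = 3.1488
  (30 − 42.3740)²/42.3740 = 3.6134
χ² = 1.6757 + 1.9229 + 3.1488 + 3.6134 = 10.361

10.361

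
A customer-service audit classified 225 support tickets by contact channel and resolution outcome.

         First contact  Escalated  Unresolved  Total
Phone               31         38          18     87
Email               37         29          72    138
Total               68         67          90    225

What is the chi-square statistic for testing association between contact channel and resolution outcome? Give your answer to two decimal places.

Grand total N = 225.
Expected counts (row total × column total / N):
  Phone, First contact: 87×68/225 = 26.2933
  Phone, Escalated: 87×67/225 = 25.9067
  Phone, Unresolved: 87×90/225 = 34.8000
  Email, First contact: 138×68/225 = 41.7067
  Email, Escalated: 138×67/225 = 41.0933
  Email, Unresolved: 138×90/225 = 55.2000
Contributions (O − E)²/E:
  (31 − 26.2933)²/26.2933 = 0.8425
  (38 − 25.9067)²/25.9067 = 5.6452
  (18 − 34.8000)²/34.8000 = 8.1103
  (37 − 41.7067)²/41.7067 = 0.5312
  (29 − 41.0933)²/41.0933 = 3.5589
  (72 − 55.2000)²/55.2000 = 5.1130
χ² = 0.8425 + 5.6452 + 8.1103 + 0.5312 + 3.5589 + 5.1130 = 23.80

23.80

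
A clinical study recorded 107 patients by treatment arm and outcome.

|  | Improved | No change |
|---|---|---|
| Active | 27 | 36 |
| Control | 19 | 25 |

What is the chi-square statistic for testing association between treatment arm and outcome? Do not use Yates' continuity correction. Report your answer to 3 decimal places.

0.001

Row totals: 63, 44. Column totals: 46, 61. Grand total N = 107.
Expected counts (row total × column total / N):
  Active, Improved: 63×46/107 = 27.0841
  Active, No change: 63×61/107 = 35.9159
  Control, Improved: 44×46/107 = 18.9159
  Control, No change: 44×61/107 = 25.0841
Contributions (O − E)²/E:
  (27 − 27.0841)²/27.0841 = 0.0003
  (36 − 35.9159)²/35.9159 = 0.0002
  (19 − 18.9159)²/18.9159 = 0.0004
  (25 − 25.0841)²/25.0841 = 0.0003
χ² = 0.0003 + 0.0002 + 0.0004 + 0.0003 = 0.001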